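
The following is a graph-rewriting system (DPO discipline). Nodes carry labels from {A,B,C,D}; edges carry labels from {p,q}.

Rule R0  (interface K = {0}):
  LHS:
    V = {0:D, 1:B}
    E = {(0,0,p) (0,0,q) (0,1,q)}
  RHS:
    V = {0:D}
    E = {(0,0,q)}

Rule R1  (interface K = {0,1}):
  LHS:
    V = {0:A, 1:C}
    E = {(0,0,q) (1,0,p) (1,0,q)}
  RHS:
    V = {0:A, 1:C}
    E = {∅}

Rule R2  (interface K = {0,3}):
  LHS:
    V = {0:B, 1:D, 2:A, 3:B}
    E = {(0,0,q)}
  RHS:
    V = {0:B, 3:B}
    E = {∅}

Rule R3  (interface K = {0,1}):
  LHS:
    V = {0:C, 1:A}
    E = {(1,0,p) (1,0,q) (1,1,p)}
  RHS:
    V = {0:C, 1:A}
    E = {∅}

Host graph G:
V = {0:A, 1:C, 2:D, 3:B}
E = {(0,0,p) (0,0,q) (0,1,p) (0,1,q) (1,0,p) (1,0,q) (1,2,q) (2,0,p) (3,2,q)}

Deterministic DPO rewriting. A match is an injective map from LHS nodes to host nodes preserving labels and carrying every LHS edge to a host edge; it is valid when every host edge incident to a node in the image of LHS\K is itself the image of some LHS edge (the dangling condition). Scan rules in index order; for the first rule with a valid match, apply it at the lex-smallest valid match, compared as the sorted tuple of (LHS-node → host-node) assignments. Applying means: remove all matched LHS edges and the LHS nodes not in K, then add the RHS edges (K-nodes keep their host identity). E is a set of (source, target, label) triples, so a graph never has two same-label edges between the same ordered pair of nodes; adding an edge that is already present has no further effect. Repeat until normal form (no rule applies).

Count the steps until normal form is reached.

Answer: 2

Steps:
start.  V:4 E:9  edges: 0-p->0 0-q->0 0-p->1 0-q->1 1-p->0 1-q->0 1-q->2 2-p->0 3-q->2
1. fire R1 via {0↦0, 1↦1}  →  V:4 E:6  edges: 0-p->0 0-p->1 0-q->1 1-q->2 2-p->0 3-q->2
2. fire R3 via {0↦1, 1↦0}  →  V:4 E:3  edges: 1-q->2 2-p->0 3-q->2
normal form: no rule applies after step 2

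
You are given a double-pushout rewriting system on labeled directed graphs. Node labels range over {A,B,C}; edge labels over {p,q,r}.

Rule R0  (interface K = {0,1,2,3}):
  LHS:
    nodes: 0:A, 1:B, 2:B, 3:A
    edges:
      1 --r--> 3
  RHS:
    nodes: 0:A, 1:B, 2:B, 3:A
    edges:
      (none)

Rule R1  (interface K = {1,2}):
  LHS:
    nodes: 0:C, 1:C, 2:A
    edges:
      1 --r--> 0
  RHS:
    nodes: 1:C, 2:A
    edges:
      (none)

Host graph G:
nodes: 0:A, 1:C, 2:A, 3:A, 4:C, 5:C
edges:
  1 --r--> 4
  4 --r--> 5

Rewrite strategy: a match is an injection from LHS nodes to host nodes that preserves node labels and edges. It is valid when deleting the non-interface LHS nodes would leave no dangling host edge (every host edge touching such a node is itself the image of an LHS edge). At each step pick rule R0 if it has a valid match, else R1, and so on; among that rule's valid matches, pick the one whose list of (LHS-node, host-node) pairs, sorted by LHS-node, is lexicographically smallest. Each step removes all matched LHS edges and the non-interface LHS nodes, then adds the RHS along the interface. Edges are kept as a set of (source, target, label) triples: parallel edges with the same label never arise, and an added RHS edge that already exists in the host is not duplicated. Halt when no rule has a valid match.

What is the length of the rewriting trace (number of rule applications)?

Answer: 2

Rewrite trace:
initial: |V|=6 |E|=2  E = 1-r->4 4-r->5
step 1: apply R1 at {0↦5, 1↦4, 2↦0}  → |V|=5 |E|=1  E = 1-r->4
step 2: apply R1 at {0↦4, 1↦1, 2↦0}  → |V|=4 |E|=0  E = ∅
halt: no rule applies after step 2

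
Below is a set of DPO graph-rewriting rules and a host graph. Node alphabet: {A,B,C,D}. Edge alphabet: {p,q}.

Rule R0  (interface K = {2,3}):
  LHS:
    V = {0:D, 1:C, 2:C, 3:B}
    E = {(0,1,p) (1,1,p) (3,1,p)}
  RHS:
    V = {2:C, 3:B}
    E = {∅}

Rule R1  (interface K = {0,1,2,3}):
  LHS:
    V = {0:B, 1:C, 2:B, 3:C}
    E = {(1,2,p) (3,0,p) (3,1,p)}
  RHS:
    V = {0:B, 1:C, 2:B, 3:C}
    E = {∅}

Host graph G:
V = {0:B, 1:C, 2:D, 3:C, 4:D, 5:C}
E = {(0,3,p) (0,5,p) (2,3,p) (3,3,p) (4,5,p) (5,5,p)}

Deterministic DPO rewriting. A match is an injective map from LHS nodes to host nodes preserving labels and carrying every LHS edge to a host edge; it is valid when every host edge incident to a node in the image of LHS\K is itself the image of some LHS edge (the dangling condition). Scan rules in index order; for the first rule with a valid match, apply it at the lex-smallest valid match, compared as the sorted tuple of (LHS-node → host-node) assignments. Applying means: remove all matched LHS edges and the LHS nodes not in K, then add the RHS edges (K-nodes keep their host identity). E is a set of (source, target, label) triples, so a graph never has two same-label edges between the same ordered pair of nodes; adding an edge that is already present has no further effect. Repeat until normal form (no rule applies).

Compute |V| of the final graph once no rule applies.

initial: |V|=6 |E|=6  E = 0-p->3 0-p->5 2-p->3 3-p->3 4-p->5 5-p->5
step 1: apply R0 at {0↦2, 1↦3, 2↦1, 3↦0}  → |V|=4 |E|=3  E = 0-p->5 4-p->5 5-p->5
step 2: apply R0 at {0↦4, 1↦5, 2↦1, 3↦0}  → |V|=2 |E|=0  E = ∅
final graph: no rule applies after step 2
NF nodes: {0:B, 1:C}

Answer: 2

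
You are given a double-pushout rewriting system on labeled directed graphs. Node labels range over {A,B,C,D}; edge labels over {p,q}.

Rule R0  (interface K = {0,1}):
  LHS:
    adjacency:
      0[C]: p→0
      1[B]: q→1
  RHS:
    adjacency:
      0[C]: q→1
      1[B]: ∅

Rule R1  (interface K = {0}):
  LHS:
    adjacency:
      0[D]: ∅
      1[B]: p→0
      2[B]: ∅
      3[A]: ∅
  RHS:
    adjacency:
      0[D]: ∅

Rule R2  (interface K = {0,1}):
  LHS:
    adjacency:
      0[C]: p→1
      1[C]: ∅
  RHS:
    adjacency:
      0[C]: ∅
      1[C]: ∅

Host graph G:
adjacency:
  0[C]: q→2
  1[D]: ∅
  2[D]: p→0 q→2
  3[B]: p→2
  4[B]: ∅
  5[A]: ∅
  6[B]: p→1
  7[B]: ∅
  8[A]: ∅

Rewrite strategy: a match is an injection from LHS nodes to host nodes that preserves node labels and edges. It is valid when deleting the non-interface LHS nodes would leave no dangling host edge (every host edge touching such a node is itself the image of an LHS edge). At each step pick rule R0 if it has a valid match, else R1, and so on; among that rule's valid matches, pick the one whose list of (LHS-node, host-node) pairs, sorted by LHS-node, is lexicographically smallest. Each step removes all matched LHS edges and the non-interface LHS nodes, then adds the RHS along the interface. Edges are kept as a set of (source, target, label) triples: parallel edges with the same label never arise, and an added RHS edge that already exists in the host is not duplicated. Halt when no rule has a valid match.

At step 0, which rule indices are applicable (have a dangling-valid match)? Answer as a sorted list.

R0: no valid match — LHS pattern not found
R1: 8 valid matches — {0↦1, 1↦6, 2↦4, 3↦5}, {0↦1, 1↦6, 2↦4, 3↦8}, {0↦1, 1↦6, 2↦7, 3↦5} (+5 more)
R2: no valid match — LHS pattern not found

Answer: [R1]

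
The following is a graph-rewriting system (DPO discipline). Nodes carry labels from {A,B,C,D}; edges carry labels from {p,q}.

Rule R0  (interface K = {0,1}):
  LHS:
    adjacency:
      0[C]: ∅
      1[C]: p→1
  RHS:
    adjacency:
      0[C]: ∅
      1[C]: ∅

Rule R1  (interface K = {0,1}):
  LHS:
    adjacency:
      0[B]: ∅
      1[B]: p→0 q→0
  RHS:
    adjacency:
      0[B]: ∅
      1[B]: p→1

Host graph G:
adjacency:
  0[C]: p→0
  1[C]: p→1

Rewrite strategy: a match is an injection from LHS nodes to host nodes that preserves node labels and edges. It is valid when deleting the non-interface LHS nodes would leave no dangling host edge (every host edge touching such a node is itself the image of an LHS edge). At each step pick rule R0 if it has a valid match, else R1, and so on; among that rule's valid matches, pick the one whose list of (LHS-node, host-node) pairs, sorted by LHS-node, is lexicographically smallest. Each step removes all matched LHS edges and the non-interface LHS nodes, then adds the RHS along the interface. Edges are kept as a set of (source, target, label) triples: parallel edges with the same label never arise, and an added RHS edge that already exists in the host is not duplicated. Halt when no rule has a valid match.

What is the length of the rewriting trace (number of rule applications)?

start.  V:2 E:2  edges: 0-p->0 1-p->1
1. fire R0 via {0↦0, 1↦1}  →  V:2 E:1  edges: 0-p->0
2. fire R0 via {0↦1, 1↦0}  →  V:2 E:0  edges: ∅
final graph: no rule applies after step 2

Answer: 2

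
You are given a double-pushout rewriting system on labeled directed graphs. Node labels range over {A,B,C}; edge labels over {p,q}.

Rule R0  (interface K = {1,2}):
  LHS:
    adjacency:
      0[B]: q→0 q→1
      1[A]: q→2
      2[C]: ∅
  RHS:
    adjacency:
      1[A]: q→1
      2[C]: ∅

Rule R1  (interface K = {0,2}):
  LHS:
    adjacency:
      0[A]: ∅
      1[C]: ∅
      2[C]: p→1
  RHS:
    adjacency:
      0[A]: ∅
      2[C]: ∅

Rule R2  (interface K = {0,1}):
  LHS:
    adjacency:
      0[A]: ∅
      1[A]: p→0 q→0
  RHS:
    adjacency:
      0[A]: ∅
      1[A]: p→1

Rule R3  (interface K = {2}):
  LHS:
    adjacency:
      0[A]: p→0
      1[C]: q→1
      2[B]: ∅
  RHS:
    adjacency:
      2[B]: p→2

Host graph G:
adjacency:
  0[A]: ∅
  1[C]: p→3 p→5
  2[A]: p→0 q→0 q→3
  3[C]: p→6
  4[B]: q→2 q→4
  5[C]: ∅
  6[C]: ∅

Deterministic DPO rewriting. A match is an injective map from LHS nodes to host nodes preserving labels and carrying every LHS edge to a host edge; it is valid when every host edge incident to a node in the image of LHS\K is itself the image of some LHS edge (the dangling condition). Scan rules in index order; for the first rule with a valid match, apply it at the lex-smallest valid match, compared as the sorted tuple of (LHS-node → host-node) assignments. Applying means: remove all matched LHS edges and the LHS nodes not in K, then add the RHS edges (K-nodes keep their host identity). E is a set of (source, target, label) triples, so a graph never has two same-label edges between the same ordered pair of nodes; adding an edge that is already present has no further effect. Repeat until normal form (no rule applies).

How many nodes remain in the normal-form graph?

[0] host  ⇒  7 nodes, 8 edges  {1-p->3 1-p->5 2-p->0 2-q->0 2-q->3 3-p->6 4-q->2 4-q->4}
[1] R0 @ {0↦4, 1↦2, 2↦3}  ⇒  6 nodes, 6 edges  {1-p->3 1-p->5 2-p->0 2-q->0 2-q->2 3-p->6}
[2] R1 @ {0↦0, 1↦5, 2↦1}  ⇒  5 nodes, 5 edges  {1-p->3 2-p->0 2-q->0 2-q->2 3-p->6}
[3] R1 @ {0↦0, 1↦6, 2↦3}  ⇒  4 nodes, 4 edges  {1-p->3 2-p->0 2-q->0 2-q->2}
[4] R1 @ {0↦0, 1↦3, 2↦1}  ⇒  3 nodes, 3 edges  {2-p->0 2-q->0 2-q->2}
[5] R2 @ {0↦0, 1↦2}  ⇒  3 nodes, 2 edges  {2-p->2 2-q->2}
halt: no rule applies after step 5
NF nodes: {0:A, 1:C, 2:A}

Answer: 3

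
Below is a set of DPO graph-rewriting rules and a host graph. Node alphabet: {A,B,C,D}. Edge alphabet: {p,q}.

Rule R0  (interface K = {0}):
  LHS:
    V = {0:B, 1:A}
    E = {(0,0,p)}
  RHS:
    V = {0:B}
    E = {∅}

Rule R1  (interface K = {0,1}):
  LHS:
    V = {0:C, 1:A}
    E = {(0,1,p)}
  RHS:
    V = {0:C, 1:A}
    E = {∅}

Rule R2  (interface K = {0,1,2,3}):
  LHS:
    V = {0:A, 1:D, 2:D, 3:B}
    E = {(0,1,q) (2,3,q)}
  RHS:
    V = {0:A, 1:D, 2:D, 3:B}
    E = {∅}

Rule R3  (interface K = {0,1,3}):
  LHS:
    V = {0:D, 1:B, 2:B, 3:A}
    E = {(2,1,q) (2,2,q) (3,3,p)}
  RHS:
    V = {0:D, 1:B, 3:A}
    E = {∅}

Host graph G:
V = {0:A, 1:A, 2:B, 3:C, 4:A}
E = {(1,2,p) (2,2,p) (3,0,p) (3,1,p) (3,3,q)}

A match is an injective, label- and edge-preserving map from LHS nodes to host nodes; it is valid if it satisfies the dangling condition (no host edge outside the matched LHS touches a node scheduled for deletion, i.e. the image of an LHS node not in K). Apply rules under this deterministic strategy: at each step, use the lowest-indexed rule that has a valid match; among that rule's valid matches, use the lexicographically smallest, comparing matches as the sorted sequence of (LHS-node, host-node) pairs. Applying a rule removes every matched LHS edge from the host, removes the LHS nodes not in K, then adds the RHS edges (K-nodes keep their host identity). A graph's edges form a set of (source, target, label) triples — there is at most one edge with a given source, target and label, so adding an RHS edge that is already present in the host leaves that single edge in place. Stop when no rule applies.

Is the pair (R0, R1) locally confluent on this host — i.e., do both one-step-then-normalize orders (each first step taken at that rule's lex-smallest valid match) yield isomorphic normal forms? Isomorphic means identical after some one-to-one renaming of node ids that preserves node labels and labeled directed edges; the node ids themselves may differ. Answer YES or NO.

Answer: YES

Steps:
branch R0-first: apply at {0↦2, 1↦4} → |E|=4, then 2 more step(s) → NF |V|=4 |E|=2 V={0:A, 1:A, 2:B, 3:C} E=1-p->2 3-q->3
branch R1-first: apply at {0↦3, 1↦0} → |E|=4, then 2 more step(s) → NF |V|=4 |E|=2 V={1:A, 2:B, 3:C, 4:A} E=1-p->2 3-q->3
graphs isomorphic (equal up to label-preserving node renaming)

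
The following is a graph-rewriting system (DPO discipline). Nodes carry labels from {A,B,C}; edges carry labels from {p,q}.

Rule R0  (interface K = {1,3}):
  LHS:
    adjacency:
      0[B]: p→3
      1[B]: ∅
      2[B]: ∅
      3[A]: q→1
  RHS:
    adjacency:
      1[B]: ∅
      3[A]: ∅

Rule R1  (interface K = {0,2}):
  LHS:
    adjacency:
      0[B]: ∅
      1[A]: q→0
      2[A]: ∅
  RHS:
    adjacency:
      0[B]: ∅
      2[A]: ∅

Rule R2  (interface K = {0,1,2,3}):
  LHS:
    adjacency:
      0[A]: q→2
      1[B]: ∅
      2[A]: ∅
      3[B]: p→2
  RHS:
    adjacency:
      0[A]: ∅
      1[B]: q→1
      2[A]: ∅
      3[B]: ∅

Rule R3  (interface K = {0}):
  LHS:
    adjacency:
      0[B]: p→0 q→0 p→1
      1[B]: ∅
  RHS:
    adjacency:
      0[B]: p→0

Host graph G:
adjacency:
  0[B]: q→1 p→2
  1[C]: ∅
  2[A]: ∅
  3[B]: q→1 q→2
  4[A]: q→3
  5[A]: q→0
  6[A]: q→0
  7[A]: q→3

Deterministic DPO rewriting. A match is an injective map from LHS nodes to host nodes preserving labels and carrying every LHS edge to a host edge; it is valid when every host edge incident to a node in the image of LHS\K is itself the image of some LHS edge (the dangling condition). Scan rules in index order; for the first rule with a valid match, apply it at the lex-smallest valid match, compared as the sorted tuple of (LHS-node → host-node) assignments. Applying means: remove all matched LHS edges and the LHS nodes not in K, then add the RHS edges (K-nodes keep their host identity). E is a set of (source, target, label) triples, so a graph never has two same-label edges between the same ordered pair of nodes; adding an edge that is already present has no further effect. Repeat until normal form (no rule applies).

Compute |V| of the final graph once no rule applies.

[0] host  ⇒  8 nodes, 8 edges  {0-q->1 0-p->2 3-q->1 3-q->2 4-q->3 5-q->0 6-q->0 7-q->3}
[1] R1 @ {0↦0, 1↦5, 2↦2}  ⇒  7 nodes, 7 edges  {0-q->1 0-p->2 3-q->1 3-q->2 4-q->3 6-q->0 7-q->3}
[2] R1 @ {0↦0, 1↦6, 2↦2}  ⇒  6 nodes, 6 edges  {0-q->1 0-p->2 3-q->1 3-q->2 4-q->3 7-q->3}
[3] R1 @ {0↦3, 1↦4, 2↦2}  ⇒  5 nodes, 5 edges  {0-q->1 0-p->2 3-q->1 3-q->2 7-q->3}
[4] R1 @ {0↦3, 1↦7, 2↦2}  ⇒  4 nodes, 4 edges  {0-q->1 0-p->2 3-q->1 3-q->2}
final graph: no rule applies after step 4
NF nodes: {0:B, 1:C, 2:A, 3:B}

Answer: 4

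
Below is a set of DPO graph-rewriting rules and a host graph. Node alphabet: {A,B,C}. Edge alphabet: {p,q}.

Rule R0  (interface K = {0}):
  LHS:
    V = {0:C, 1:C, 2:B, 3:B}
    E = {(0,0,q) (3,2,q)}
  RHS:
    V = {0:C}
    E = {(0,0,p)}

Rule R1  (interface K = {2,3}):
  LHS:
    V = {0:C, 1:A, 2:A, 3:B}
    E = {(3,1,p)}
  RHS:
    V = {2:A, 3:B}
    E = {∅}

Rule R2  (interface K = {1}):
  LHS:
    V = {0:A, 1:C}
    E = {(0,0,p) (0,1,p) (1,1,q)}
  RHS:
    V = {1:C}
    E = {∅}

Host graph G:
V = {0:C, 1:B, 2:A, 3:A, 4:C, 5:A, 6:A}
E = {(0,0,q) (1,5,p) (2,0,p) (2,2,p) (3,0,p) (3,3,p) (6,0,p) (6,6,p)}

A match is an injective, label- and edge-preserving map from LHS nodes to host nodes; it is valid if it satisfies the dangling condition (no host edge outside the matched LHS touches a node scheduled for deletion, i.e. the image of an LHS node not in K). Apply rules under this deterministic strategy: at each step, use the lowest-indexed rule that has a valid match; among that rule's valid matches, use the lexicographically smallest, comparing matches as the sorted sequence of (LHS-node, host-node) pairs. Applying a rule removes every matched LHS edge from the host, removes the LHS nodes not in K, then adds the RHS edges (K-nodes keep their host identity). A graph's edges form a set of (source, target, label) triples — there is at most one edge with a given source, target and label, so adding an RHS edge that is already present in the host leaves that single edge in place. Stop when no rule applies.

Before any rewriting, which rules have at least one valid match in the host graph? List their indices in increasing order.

R0: no valid match — LHS pattern not found
R1: 3 valid matches — {0↦4, 1↦5, 2↦2, 3↦1}, {0↦4, 1↦5, 2↦3, 3↦1}, {0↦4, 1↦5, 2↦6, 3↦1}
R2: 3 valid matches — {0↦2, 1↦0}, {0↦3, 1↦0}, {0↦6, 1↦0}

Answer: [R1,R2]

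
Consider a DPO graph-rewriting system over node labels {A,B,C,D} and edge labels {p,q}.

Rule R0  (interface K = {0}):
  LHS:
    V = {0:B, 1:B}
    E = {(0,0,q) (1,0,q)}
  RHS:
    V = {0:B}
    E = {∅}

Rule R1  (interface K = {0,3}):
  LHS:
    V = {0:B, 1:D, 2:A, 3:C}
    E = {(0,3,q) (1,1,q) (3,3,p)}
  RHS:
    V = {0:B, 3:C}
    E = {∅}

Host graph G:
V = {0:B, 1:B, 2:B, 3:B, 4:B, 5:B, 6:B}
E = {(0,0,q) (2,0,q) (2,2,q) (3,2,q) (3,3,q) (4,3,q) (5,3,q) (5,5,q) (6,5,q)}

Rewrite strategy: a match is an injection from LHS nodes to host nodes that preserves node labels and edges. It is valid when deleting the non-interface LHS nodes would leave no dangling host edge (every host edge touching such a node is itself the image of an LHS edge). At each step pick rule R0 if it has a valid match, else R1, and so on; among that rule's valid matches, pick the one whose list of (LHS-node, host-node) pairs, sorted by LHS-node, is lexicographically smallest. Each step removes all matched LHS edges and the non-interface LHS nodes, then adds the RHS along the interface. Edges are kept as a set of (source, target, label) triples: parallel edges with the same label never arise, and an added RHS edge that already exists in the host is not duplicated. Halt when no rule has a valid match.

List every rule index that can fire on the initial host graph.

R0: 2 valid matches — {0↦3, 1↦4}, {0↦5, 1↦6}
R1: no valid match — LHS pattern not found

Answer: [R0]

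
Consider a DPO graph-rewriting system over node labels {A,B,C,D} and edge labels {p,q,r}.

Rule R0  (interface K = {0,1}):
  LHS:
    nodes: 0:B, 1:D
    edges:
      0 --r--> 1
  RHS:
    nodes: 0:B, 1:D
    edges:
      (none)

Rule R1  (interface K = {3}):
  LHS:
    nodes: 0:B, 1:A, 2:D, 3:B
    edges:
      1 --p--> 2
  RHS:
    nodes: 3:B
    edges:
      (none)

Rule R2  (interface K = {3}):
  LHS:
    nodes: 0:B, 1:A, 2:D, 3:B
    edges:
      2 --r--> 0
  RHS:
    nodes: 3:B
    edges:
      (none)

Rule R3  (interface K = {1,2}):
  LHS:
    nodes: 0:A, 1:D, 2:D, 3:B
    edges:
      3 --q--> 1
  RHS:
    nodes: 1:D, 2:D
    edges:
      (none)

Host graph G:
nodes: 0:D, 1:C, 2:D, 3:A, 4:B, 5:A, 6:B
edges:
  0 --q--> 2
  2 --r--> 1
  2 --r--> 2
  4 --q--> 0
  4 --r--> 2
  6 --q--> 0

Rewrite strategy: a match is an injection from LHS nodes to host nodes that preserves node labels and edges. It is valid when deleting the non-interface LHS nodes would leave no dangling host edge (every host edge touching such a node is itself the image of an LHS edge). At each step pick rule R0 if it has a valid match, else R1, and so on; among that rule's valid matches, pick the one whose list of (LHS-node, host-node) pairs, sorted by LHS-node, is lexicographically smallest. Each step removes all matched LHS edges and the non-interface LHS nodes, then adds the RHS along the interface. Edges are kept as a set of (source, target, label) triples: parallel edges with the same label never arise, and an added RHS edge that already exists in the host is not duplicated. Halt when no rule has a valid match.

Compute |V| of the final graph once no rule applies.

Answer: 3

Rewrite trace:
[0] host  ⇒  7 nodes, 6 edges  {0-q->2 2-r->1 2-r->2 4-q->0 4-r->2 6-q->0}
[1] R0 @ {0↦4, 1↦2}  ⇒  7 nodes, 5 edges  {0-q->2 2-r->1 2-r->2 4-q->0 6-q->0}
[2] R3 @ {0↦3, 1↦0, 2↦2, 3↦4}  ⇒  5 nodes, 4 edges  {0-q->2 2-r->1 2-r->2 6-q->0}
[3] R3 @ {0↦5, 1↦0, 2↦2, 3↦6}  ⇒  3 nodes, 3 edges  {0-q->2 2-r->1 2-r->2}
final graph: no rule applies after step 3
NF nodes: {0:D, 1:C, 2:D}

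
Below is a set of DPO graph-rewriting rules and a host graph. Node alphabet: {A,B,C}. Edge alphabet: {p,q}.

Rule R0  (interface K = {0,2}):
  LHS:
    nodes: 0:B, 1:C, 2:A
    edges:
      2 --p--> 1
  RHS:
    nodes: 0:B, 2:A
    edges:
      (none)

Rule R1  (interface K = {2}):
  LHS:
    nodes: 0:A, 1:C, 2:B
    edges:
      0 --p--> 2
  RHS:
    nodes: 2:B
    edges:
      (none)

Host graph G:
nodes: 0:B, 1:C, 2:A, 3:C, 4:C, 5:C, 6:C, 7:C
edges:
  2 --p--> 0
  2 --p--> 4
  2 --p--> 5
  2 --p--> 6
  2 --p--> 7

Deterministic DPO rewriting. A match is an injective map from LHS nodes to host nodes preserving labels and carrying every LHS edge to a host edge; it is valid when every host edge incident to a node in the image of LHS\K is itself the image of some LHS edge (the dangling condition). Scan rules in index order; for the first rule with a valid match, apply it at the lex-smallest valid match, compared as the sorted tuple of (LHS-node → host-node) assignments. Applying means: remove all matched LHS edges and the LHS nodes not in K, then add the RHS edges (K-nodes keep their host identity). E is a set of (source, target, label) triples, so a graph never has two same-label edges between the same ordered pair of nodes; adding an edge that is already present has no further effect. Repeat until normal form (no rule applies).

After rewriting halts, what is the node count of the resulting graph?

initial: |V|=8 |E|=5  E = 2-p->0 2-p->4 2-p->5 2-p->6 2-p->7
step 1: apply R0 at {0↦0, 1↦4, 2↦2}  → |V|=7 |E|=4  E = 2-p->0 2-p->5 2-p->6 2-p->7
step 2: apply R0 at {0↦0, 1↦5, 2↦2}  → |V|=6 |E|=3  E = 2-p->0 2-p->6 2-p->7
step 3: apply R0 at {0↦0, 1↦6, 2↦2}  → |V|=5 |E|=2  E = 2-p->0 2-p->7
step 4: apply R0 at {0↦0, 1↦7, 2↦2}  → |V|=4 |E|=1  E = 2-p->0
step 5: apply R1 at {0↦2, 1↦1, 2↦0}  → |V|=2 |E|=0  E = ∅
final graph: no rule applies after step 5
NF nodes: {0:B, 3:C}

Answer: 2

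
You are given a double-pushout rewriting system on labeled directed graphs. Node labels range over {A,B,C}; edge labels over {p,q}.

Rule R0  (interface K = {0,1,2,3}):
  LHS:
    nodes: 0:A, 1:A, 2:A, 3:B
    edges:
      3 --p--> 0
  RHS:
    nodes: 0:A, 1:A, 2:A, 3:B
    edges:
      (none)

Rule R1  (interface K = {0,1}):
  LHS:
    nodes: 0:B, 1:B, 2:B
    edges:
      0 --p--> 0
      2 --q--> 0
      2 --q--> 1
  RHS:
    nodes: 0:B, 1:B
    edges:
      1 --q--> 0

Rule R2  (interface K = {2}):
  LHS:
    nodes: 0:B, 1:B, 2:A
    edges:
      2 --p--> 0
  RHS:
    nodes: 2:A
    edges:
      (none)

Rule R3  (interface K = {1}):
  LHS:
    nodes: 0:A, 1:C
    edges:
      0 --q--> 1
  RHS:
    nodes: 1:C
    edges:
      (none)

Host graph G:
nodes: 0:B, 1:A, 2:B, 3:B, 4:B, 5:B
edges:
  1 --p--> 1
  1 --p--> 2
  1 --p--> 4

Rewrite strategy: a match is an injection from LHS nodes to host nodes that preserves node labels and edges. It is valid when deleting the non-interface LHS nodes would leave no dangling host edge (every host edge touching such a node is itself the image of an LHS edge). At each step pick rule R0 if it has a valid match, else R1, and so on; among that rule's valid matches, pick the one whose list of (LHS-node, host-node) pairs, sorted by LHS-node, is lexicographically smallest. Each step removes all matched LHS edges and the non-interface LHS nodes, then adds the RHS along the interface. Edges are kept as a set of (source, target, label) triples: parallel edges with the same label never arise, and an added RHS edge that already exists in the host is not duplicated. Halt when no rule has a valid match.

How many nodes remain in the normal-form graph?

initial: |V|=6 |E|=3  E = 1-p->1 1-p->2 1-p->4
step 1: apply R2 at {0↦2, 1↦0, 2↦1}  → |V|=4 |E|=2  E = 1-p->1 1-p->4
step 2: apply R2 at {0↦4, 1↦3, 2↦1}  → |V|=2 |E|=1  E = 1-p->1
normal form: no rule applies after step 2
NF nodes: {1:A, 5:B}

Answer: 2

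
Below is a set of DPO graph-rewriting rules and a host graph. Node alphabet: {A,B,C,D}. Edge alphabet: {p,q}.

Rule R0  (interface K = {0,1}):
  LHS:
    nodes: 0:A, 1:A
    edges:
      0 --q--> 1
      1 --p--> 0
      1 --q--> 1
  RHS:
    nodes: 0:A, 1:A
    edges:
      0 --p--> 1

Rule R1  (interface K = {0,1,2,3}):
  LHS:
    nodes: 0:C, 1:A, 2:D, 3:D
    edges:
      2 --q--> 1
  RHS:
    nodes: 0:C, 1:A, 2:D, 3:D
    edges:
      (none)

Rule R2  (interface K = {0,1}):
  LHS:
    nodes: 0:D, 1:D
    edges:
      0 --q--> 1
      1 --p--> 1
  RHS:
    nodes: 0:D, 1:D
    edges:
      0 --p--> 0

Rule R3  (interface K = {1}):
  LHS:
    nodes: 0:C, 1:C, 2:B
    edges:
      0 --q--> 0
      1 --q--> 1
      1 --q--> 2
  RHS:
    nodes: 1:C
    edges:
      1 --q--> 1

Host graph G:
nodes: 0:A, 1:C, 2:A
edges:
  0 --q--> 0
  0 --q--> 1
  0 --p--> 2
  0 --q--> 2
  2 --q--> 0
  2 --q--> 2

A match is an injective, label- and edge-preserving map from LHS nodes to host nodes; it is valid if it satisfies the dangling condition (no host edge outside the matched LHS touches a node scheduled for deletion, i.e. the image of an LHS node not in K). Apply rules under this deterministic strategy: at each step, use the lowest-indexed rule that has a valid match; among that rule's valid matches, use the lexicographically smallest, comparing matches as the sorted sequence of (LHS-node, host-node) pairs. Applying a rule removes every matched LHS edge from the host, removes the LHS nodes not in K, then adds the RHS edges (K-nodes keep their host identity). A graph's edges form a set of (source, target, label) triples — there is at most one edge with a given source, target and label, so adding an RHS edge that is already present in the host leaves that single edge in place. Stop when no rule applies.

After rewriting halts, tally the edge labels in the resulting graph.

start.  V:3 E:6  edges: 0-q->0 0-q->1 0-p->2 0-q->2 2-q->0 2-q->2
1. fire R0 via {0↦2, 1↦0}  →  V:3 E:4  edges: 0-q->1 0-q->2 2-p->0 2-q->2
2. fire R0 via {0↦0, 1↦2}  →  V:3 E:2  edges: 0-q->1 0-p->2
normal form: no rule applies after step 2
NF edges: [(0, 1, 'q'), (0, 2, 'p')]

Answer: p:1 q:1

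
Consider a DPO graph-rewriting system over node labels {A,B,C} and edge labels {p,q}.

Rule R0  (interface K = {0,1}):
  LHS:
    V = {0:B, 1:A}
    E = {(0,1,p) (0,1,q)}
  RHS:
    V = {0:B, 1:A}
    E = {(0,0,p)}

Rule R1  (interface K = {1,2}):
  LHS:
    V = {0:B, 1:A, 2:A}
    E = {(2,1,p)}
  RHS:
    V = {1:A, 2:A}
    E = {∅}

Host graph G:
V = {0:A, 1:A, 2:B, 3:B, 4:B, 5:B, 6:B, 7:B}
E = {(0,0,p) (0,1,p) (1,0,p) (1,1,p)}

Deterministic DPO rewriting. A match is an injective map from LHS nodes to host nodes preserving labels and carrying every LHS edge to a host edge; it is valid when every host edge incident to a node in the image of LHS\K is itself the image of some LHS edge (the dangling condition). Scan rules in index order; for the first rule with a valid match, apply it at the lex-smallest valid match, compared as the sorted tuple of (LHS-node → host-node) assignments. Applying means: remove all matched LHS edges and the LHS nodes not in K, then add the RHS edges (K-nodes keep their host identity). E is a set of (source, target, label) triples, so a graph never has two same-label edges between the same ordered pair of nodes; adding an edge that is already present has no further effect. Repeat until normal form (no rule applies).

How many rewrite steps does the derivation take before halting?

Answer: 2

Steps:
[0] host  ⇒  8 nodes, 4 edges  {0-p->0 0-p->1 1-p->0 1-p->1}
[1] R1 @ {0↦2, 1↦0, 2↦1}  ⇒  7 nodes, 3 edges  {0-p->0 0-p->1 1-p->1}
[2] R1 @ {0↦3, 1↦1, 2↦0}  ⇒  6 nodes, 2 edges  {0-p->0 1-p->1}
final graph: no rule applies after step 2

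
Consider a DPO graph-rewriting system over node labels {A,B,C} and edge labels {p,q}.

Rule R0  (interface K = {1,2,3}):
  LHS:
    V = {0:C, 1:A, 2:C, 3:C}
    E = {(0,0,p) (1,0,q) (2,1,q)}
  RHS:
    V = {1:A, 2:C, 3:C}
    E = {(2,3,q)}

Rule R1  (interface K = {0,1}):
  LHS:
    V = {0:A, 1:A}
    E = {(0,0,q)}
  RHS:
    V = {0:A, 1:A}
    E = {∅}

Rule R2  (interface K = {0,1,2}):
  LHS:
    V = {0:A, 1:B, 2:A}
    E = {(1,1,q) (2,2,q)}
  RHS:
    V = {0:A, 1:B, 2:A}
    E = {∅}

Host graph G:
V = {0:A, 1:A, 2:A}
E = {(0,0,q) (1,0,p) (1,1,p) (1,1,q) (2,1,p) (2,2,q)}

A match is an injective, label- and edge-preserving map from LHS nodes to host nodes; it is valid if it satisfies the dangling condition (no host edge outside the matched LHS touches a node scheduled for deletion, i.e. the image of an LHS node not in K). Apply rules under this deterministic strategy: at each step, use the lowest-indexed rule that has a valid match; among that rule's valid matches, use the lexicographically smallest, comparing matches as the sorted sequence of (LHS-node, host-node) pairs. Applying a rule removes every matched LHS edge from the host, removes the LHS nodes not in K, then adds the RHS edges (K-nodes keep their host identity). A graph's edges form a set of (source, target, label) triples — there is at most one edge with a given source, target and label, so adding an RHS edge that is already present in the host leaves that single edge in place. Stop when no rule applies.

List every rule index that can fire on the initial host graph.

R0: no valid match — LHS pattern not found
R1: 6 valid matches — {0↦0, 1↦1}, {0↦0, 1↦2}, {0↦1, 1↦0} (+3 more)
R2: no valid match — LHS pattern not found

Answer: [R1]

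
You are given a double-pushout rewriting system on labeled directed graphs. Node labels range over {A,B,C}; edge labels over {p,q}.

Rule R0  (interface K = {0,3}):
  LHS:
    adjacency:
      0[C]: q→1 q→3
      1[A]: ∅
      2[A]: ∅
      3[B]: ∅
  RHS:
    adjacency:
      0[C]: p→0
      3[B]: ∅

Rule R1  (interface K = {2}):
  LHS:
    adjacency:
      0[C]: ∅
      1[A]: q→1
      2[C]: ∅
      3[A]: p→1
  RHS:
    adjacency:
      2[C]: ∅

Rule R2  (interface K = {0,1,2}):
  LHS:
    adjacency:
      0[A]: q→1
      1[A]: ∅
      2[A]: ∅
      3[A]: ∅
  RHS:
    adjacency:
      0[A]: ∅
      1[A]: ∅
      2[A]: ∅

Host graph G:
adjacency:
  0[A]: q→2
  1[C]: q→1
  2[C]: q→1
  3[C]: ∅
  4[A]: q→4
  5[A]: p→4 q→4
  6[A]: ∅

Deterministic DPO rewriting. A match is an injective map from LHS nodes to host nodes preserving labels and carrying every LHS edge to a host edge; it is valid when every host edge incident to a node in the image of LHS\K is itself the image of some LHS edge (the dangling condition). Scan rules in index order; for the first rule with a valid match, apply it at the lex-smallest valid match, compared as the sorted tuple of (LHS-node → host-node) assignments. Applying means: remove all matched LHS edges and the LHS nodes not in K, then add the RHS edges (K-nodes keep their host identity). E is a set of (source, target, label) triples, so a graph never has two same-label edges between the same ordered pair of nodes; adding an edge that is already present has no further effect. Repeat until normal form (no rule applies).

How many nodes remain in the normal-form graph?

start.  V:7 E:6  edges: 0-q->2 1-q->1 2-q->1 4-q->4 5-p->4 5-q->4
1. fire R2 via {0↦5, 1↦4, 2↦0, 3↦6}  →  V:6 E:5  edges: 0-q->2 1-q->1 2-q->1 4-q->4 5-p->4
2. fire R1 via {0↦3, 1↦4, 2↦1, 3↦5}  →  V:3 E:3  edges: 0-q->2 1-q->1 2-q->1
final graph: no rule applies after step 2
NF nodes: {0:A, 1:C, 2:C}

Answer: 3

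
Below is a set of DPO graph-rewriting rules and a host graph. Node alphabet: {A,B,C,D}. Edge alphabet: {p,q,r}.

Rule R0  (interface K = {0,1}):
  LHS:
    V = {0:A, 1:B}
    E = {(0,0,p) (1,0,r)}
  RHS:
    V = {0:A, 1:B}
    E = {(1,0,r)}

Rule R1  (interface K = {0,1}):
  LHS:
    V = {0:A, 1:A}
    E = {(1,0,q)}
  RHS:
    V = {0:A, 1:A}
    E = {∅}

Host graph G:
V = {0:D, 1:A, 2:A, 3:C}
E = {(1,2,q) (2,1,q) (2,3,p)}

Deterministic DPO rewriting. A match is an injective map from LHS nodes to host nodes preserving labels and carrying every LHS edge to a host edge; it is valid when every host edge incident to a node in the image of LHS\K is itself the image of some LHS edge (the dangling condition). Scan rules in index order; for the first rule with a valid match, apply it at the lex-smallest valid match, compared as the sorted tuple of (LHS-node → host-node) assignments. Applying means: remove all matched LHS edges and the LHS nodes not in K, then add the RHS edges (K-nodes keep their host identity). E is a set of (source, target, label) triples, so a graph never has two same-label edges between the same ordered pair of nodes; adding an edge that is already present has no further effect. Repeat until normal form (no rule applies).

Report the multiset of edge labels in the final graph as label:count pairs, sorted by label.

[0] host  ⇒  4 nodes, 3 edges  {1-q->2 2-q->1 2-p->3}
[1] R1 @ {0↦1, 1↦2}  ⇒  4 nodes, 2 edges  {1-q->2 2-p->3}
[2] R1 @ {0↦2, 1↦1}  ⇒  4 nodes, 1 edges  {2-p->3}
halt: no rule applies after step 2
NF edges: [(2, 3, 'p')]

Answer: p:1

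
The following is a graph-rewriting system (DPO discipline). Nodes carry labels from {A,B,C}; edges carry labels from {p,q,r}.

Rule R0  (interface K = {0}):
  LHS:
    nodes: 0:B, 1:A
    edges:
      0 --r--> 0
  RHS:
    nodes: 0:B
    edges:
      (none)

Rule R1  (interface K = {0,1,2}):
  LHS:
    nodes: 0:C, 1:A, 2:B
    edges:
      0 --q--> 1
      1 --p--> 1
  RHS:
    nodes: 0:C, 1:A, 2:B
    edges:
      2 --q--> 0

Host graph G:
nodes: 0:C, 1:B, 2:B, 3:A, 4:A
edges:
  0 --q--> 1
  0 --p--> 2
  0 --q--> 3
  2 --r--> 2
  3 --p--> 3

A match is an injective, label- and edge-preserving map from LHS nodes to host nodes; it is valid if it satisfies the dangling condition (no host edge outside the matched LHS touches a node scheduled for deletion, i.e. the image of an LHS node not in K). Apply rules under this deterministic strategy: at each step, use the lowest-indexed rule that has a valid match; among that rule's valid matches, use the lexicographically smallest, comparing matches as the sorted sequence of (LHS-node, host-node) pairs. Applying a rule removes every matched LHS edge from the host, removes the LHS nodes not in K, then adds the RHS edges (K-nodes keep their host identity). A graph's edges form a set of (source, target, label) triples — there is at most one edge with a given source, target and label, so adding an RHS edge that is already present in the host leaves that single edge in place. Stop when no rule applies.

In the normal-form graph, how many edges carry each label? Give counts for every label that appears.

initial: |V|=5 |E|=5  E = 0-q->1 0-p->2 0-q->3 2-r->2 3-p->3
step 1: apply R0 at {0↦2, 1↦4}  → |V|=4 |E|=4  E = 0-q->1 0-p->2 0-q->3 3-p->3
step 2: apply R1 at {0↦0, 1↦3, 2↦1}  → |V|=4 |E|=3  E = 0-q->1 0-p->2 1-q->0
halt: no rule applies after step 2
NF edges: [(0, 1, 'q'), (0, 2, 'p'), (1, 0, 'q')]

Answer: p:1 q:2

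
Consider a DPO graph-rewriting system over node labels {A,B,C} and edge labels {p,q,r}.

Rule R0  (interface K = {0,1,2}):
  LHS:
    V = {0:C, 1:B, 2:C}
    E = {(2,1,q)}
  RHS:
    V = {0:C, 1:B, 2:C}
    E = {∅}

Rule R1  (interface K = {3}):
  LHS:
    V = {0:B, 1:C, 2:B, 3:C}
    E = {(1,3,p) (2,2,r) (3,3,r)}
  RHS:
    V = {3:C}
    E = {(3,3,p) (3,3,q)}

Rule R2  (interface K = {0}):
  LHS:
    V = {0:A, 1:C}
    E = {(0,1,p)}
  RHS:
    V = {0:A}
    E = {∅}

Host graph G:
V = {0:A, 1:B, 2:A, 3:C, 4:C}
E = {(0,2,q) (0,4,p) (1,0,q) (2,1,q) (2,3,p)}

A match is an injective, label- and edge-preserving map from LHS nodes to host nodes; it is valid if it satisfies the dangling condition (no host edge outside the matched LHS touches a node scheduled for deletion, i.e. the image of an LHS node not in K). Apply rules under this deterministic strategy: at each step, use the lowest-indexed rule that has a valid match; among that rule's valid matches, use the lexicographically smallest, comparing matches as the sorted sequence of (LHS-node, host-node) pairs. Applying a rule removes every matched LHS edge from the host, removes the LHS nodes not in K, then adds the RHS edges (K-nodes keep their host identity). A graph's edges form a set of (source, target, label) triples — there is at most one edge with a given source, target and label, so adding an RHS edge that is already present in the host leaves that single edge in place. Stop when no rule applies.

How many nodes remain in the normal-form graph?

start.  V:5 E:5  edges: 0-q->2 0-p->4 1-q->0 2-q->1 2-p->3
1. fire R2 via {0↦0, 1↦4}  →  V:4 E:4  edges: 0-q->2 1-q->0 2-q->1 2-p->3
2. fire R2 via {0↦2, 1↦3}  →  V:3 E:3  edges: 0-q->2 1-q->0 2-q->1
halt: no rule applies after step 2
NF nodes: {0:A, 1:B, 2:A}

Answer: 3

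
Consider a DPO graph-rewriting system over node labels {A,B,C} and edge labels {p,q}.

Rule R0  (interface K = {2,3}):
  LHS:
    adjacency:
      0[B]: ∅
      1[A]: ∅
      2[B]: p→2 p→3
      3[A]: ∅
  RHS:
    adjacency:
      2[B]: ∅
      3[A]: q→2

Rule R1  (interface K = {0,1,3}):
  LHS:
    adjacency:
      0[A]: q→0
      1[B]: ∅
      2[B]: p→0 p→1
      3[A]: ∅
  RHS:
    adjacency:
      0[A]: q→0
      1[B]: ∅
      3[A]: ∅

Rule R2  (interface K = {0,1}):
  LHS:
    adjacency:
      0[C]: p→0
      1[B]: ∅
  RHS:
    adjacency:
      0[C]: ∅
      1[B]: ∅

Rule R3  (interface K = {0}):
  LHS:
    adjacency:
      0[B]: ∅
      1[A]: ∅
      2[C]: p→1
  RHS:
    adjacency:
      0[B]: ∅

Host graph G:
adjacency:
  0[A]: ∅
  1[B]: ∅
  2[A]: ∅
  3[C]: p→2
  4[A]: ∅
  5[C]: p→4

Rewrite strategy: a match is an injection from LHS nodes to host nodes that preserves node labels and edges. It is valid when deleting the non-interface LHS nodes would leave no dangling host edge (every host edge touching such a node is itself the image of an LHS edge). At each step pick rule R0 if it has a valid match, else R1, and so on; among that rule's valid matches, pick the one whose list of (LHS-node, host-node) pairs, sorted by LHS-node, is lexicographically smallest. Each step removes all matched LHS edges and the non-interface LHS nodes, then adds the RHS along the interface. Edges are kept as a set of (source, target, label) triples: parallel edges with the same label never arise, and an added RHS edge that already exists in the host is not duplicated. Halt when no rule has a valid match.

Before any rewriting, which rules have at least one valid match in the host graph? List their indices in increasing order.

Answer: [R3]

Derivation:
R0: no valid match — LHS pattern not found
R1: no valid match — LHS pattern not found
R2: no valid match — LHS pattern not found
R3: 2 valid matches — {0↦1, 1↦2, 2↦3}, {0↦1, 1↦4, 2↦5}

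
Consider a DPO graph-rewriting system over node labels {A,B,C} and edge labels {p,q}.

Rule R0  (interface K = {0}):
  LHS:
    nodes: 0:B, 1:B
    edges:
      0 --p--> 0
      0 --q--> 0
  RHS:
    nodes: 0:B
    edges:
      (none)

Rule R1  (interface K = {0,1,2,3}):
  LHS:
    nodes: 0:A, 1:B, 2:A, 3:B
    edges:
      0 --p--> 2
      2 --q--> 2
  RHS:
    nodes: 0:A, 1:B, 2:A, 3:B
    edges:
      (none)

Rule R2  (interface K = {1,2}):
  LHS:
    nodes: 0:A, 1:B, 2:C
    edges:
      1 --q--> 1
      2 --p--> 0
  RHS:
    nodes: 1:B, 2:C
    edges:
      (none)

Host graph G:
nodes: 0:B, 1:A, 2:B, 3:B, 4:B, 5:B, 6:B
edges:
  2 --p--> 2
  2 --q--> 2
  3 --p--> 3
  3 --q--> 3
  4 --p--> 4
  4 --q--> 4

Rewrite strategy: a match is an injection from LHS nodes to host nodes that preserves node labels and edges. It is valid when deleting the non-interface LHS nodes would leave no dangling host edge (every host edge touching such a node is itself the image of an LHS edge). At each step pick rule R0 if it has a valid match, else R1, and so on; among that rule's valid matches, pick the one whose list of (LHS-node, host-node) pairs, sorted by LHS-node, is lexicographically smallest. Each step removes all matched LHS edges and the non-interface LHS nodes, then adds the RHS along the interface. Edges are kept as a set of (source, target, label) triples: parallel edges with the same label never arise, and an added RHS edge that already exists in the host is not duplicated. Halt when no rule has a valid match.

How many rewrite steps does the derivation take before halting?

initial: |V|=7 |E|=6  E = 2-p->2 2-q->2 3-p->3 3-q->3 4-p->4 4-q->4
step 1: apply R0 at {0↦2, 1↦0}  → |V|=6 |E|=4  E = 3-p->3 3-q->3 4-p->4 4-q->4
step 2: apply R0 at {0↦3, 1↦2}  → |V|=5 |E|=2  E = 4-p->4 4-q->4
step 3: apply R0 at {0↦4, 1↦3}  → |V|=4 |E|=0  E = ∅
final graph: no rule applies after step 3

Answer: 3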